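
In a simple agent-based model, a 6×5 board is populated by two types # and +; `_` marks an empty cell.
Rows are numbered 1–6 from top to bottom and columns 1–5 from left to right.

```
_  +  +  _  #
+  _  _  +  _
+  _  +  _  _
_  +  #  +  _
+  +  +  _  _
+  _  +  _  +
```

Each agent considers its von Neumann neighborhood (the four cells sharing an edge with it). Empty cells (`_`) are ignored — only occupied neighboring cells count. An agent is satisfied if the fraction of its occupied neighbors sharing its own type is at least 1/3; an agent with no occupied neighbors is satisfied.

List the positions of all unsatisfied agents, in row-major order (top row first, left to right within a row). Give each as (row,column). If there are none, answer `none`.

Row 1: (1,2)+ 1/1 ✓ · (1,3)+ 1/1 ✓ · (1,5)# 0/0 ✓
Row 2: (2,1)+ 1/1 ✓ · (2,4)+ 0/0 ✓
Row 3: (3,1)+ 1/1 ✓ · (3,3)+ 0/1 ✗
Row 4: (4,2)+ 1/2 ✓ · (4,3)# 0/4 ✗ · (4,4)+ 0/1 ✗
Row 5: (5,1)+ 2/2 ✓ · (5,2)+ 3/3 ✓ · (5,3)+ 2/3 ✓
Row 6: (6,1)+ 1/1 ✓ · (6,3)+ 1/1 ✓ · (6,5)+ 0/0 ✓

(3,3), (4,3), (4,4)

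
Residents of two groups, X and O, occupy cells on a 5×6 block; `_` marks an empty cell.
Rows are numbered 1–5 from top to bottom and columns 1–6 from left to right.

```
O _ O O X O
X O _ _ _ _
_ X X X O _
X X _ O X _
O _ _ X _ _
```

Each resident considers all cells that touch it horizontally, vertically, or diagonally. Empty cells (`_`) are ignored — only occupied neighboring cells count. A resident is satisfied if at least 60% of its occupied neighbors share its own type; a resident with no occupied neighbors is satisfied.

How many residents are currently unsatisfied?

(1,1)O 1/2 not
(1,3)O 2/2 satisfied
(1,4)O 1/2 not
(1,5)X 0/2 not
(1,6)O 0/1 not
(2,1)X 1/3 not
(2,2)O 2/5 not
(3,2)X 4/5 satisfied
(3,3)X 3/5 satisfied
(3,4)X 2/4 not
(3,5)O 1/3 not
(4,1)X 2/3 satisfied
(4,2)X 3/4 satisfied
(4,4)O 1/5 not
(4,5)X 2/4 not
(5,1)O 0/2 not
(5,4)X 1/2 not
Unsatisfied: (1,1), (1,4), (1,5), (1,6), (2,1), (2,2), (3,4), (3,5), (4,4), (4,5), (5,1), (5,4) — 12 in total.

12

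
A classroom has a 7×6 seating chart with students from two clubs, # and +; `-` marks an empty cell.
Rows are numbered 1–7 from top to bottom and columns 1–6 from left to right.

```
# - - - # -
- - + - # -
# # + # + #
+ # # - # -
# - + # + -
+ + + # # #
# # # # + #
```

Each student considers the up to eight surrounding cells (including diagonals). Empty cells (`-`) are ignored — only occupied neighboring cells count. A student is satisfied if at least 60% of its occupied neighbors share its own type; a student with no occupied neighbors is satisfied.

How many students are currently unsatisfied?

19

Row 1: (1,1)# 0/0 ok · (1,5)# 1/1 ok
Row 2: (2,3)+ 1/3 unhappy · (2,5)# 3/4 ok
Row 3: (3,1)# 2/3 ok · (3,2)# 3/6 unhappy · (3,3)+ 1/5 unhappy · (3,4)# 3/6 unhappy · (3,5)+ 0/4 unhappy · (3,6)# 2/3 ok
Row 4: (4,1)+ 0/4 unhappy · (4,2)# 4/7 unhappy · (4,3)# 4/6 ok · (4,5)# 3/5 ok
Row 5: (5,1)# 1/4 unhappy · (5,3)+ 2/6 unhappy · (5,4)# 4/7 unhappy · (5,5)+ 0/5 unhappy
Row 6: (6,1)+ 1/4 unhappy · (6,2)+ 3/7 unhappy · (6,3)+ 2/7 unhappy · (6,4)# 4/8 unhappy · (6,5)# 5/7 ok · (6,6)# 2/4 unhappy
Row 7: (7,1)# 1/3 unhappy · (7,2)# 2/5 unhappy · (7,3)# 3/5 ok · (7,4)# 3/5 ok · (7,5)+ 0/5 unhappy · (7,6)# 2/3 ok
Unsatisfied: (2,3), (3,2), (3,3), (3,4), (3,5), (4,1), (4,2), (5,1), (5,3), (5,4), (5,5), (6,1), (6,2), (6,3), (6,4), (6,6), (7,1), (7,2), (7,5) — 19 in total.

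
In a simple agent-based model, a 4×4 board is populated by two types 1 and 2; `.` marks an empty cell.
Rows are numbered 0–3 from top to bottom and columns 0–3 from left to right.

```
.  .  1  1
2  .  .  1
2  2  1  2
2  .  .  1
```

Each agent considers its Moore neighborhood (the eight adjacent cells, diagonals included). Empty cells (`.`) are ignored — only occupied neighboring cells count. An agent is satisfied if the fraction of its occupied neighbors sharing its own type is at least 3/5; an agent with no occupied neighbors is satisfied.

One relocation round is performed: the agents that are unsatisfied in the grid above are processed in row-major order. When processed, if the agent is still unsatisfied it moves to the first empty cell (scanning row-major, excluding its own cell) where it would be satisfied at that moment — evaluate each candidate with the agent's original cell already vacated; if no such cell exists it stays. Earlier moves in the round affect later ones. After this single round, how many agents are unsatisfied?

0

Initially unsatisfied (in order): (2,2), (2,3), (3,3).
  (2,2) → (1,2).
  (2,3) → (0,0).
  (3,3): now satisfied by earlier moves; stays.
Resulting grid:
2 . 1 1
2 . 1 1
2 2 . .
2 . . 1
All satisfied now.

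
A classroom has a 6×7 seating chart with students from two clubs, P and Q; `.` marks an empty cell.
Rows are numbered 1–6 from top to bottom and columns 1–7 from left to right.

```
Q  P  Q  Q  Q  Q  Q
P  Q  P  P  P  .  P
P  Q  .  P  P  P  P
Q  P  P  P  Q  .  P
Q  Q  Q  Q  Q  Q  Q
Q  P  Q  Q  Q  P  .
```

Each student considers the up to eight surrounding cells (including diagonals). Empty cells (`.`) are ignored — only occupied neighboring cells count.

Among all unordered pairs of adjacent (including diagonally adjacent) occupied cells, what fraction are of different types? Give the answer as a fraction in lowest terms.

Scan each occupied cell's neighbors to the right and below (and the two forward diagonals) so each pair is counted once.
Row 1: Q(1,1)–P(1,2)≠ Q(1,1)–P(2,1)≠ Q(1,1)–Q(2,2)= P(1,2)–Q(1,3)≠ P(1,2)–Q(2,2)≠ P(1,2)–P(2,3)= P(1,2)–P(2,1)= Q(1,3)–Q(1,4)= Q(1,3)–P(2,3)≠ Q(1,3)–P(2,4)≠ Q(1,3)–Q(2,2)= Q(1,4)–Q(1,5)= Q(1,4)–P(2,4)≠ Q(1,4)–P(2,5)≠ Q(1,4)–P(2,3)≠ Q(1,5)–Q(1,6)= Q(1,5)–P(2,5)≠ Q(1,5)–P(2,4)≠ Q(1,6)–Q(1,7)= Q(1,6)–P(2,7)≠ Q(1,6)–P(2,5)≠ Q(1,7)–P(2,7)≠  → 14/22 unlike.
Row 2: P(2,1)–Q(2,2)≠ P(2,1)–P(3,1)= P(2,1)–Q(3,2)≠ Q(2,2)–P(2,3)≠ Q(2,2)–Q(3,2)= Q(2,2)–P(3,1)≠ P(2,3)–P(2,4)= P(2,3)–P(3,4)= P(2,3)–Q(3,2)≠ P(2,4)–P(2,5)= P(2,4)–P(3,4)= P(2,4)–P(3,5)= P(2,5)–P(3,5)= P(2,5)–P(3,6)= P(2,5)–P(3,4)= P(2,7)–P(3,7)= P(2,7)–P(3,6)=  → 5/17 unlike.
Row 3: P(3,1)–Q(3,2)≠ P(3,1)–Q(4,1)≠ P(3,1)–P(4,2)= Q(3,2)–P(4,2)≠ Q(3,2)–P(4,3)≠ Q(3,2)–Q(4,1)= P(3,4)–P(3,5)= P(3,4)–P(4,4)= P(3,4)–Q(4,5)≠ P(3,4)–P(4,3)= P(3,5)–P(3,6)= P(3,5)–Q(4,5)≠ P(3,5)–P(4,4)= P(3,6)–P(3,7)= P(3,6)–P(4,7)= P(3,6)–Q(4,5)≠ P(3,7)–P(4,7)=  → 7/17 unlike.
Row 4: Q(4,1)–P(4,2)≠ Q(4,1)–Q(5,1)= Q(4,1)–Q(5,2)= P(4,2)–P(4,3)= P(4,2)–Q(5,2)≠ P(4,2)–Q(5,3)≠ P(4,2)–Q(5,1)≠ P(4,3)–P(4,4)= P(4,3)–Q(5,3)≠ P(4,3)–Q(5,4)≠ P(4,3)–Q(5,2)≠ P(4,4)–Q(4,5)≠ P(4,4)–Q(5,4)≠ P(4,4)–Q(5,5)≠ P(4,4)–Q(5,3)≠ Q(4,5)–Q(5,5)= Q(4,5)–Q(5,6)= Q(4,5)–Q(5,4)= P(4,7)–Q(5,7)≠ P(4,7)–Q(5,6)≠  → 13/20 unlike.
Row 5: Q(5,1)–Q(5,2)= Q(5,1)–Q(6,1)= Q(5,1)–P(6,2)≠ Q(5,2)–Q(5,3)= Q(5,2)–P(6,2)≠ Q(5,2)–Q(6,3)= Q(5,2)–Q(6,1)= Q(5,3)–Q(5,4)= Q(5,3)–Q(6,3)= Q(5,3)–Q(6,4)= Q(5,3)–P(6,2)≠ Q(5,4)–Q(5,5)= Q(5,4)–Q(6,4)= Q(5,4)–Q(6,5)= Q(5,4)–Q(6,3)= Q(5,5)–Q(5,6)= Q(5,5)–Q(6,5)= Q(5,5)–P(6,6)≠ Q(5,5)–Q(6,4)= Q(5,6)–Q(5,7)= Q(5,6)–P(6,6)≠ Q(5,6)–Q(6,5)= Q(5,7)–P(6,6)≠  → 6/23 unlike.
Row 6: Q(6,1)–P(6,2)≠ P(6,2)–Q(6,3)≠ Q(6,3)–Q(6,4)= Q(6,4)–Q(6,5)= Q(6,5)–P(6,6)≠  → 3/5 unlike.
Total adjacent occupied pairs: 104; unlike-type pairs: 48.
48/104 reduces to 6/13.

6/13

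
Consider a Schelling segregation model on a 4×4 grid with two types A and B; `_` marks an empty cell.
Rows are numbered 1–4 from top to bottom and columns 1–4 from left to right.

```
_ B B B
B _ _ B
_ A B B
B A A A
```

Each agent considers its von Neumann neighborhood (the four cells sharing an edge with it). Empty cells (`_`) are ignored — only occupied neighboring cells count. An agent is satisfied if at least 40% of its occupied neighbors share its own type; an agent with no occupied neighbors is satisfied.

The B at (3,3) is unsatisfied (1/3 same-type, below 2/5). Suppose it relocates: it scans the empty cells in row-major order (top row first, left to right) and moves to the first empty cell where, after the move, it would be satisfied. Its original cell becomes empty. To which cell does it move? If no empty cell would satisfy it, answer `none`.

Vacating (3,3). Empty cells in order:
  (1,1): 2/2 same-type → satisfied — stop here.

(1,1)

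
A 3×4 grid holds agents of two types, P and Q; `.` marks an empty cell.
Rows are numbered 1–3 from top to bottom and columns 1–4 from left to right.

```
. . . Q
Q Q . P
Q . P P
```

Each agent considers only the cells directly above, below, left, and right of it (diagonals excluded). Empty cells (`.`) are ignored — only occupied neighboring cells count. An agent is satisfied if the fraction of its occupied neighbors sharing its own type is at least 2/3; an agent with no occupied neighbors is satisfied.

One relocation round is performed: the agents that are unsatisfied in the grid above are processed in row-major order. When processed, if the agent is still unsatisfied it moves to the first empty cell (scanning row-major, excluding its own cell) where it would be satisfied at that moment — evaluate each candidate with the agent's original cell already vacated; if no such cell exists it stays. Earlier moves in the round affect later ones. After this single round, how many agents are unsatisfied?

0

Initially unsatisfied (in order): (1,4), (2,4).
  (1,4) → (1,1).
  (2,4): now satisfied by earlier moves; stays.
Resulting grid:
Q . . .
Q Q . P
Q . P P
All satisfied now.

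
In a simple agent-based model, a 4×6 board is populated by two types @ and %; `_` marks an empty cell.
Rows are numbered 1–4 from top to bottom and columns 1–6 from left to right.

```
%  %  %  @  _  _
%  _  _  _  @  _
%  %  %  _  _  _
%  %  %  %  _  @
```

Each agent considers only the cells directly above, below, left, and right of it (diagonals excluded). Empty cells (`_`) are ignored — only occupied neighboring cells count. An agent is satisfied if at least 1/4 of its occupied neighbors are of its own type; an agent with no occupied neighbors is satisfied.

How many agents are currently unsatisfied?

1

Row 1: (1,1)% 2/2 ✓ · (1,2)% 2/2 ✓ · (1,3)% 1/2 ✓ · (1,4)@ 0/1 ✗
Row 2: (2,1)% 2/2 ✓ · (2,5)@ 0/0 ✓
Row 3: (3,1)% 3/3 ✓ · (3,2)% 3/3 ✓ · (3,3)% 2/2 ✓
Row 4: (4,1)% 2/2 ✓ · (4,2)% 3/3 ✓ · (4,3)% 3/3 ✓ · (4,4)% 1/1 ✓ · (4,6)@ 0/0 ✓
Unsatisfied: (1,4) — 1 in total.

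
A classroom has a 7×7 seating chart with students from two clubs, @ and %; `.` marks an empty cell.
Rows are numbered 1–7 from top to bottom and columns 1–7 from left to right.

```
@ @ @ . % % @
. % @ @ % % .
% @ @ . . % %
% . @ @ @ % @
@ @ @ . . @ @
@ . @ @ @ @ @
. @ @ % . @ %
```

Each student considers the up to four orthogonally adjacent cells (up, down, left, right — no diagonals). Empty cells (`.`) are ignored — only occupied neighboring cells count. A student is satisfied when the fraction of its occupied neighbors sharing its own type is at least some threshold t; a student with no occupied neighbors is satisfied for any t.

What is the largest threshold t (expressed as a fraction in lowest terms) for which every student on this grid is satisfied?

0/1

Row 1: (1,1)@ 1/1 · (1,2)@ 2/3 · (1,3)@ 2/2 · (1,5)% 2/2 · (1,6)% 2/3 · (1,7)@ 0/1
Row 2: (2,2)% 0/3 · (2,3)@ 3/4 · (2,4)@ 1/2 · (2,5)% 2/3 · (2,6)% 3/3
Row 3: (3,1)% 1/2 · (3,2)@ 1/3 · (3,3)@ 3/3 · (3,6)% 3/3 · (3,7)% 1/2
Row 4: (4,1)% 1/2 · (4,3)@ 3/3 · (4,4)@ 2/2 · (4,5)@ 1/2 · (4,6)% 1/4 · (4,7)@ 1/3
Row 5: (5,1)@ 2/3 · (5,2)@ 2/2 · (5,3)@ 3/3 · (5,6)@ 2/3 · (5,7)@ 3/3
Row 6: (6,1)@ 1/1 · (6,3)@ 3/3 · (6,4)@ 2/3 · (6,5)@ 2/2 · (6,6)@ 4/4 · (6,7)@ 2/3
Row 7: (7,2)@ 1/1 · (7,3)@ 2/3 · (7,4)% 0/2 · (7,6)@ 1/2 · (7,7)% 0/2
The smallest same-type fraction is 0/1 at (1,7), which reduces to 0/1. Any threshold above that leaves this student unsatisfied.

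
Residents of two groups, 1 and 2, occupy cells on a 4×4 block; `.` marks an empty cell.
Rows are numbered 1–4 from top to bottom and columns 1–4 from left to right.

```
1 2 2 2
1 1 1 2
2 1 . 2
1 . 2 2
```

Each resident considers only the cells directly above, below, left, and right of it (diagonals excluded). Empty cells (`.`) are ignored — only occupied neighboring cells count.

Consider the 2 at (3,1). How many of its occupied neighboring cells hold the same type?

Occupied neighbors of (3,1): (2,1)=1, (4,1)=1, (3,2)=1.
Same type (2): 0 of 3.

0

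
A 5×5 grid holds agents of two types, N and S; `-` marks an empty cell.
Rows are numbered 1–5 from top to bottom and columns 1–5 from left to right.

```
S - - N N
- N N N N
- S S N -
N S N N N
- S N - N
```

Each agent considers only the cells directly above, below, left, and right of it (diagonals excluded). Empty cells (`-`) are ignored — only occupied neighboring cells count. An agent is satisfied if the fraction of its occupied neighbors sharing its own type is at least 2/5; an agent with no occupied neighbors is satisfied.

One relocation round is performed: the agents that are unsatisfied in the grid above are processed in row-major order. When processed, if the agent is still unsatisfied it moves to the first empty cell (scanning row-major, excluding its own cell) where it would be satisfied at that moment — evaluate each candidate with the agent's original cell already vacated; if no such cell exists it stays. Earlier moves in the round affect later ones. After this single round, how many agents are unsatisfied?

Initially unsatisfied (in order): (3,3), (4,1).
  (3,3) → (1,2).
  (4,1) → (1,3).
Resulting grid:
S S N N N
- N N N N
- S - N -
- S N N N
- S N - N
Unsatisfied now: (1,2), (2,2).

2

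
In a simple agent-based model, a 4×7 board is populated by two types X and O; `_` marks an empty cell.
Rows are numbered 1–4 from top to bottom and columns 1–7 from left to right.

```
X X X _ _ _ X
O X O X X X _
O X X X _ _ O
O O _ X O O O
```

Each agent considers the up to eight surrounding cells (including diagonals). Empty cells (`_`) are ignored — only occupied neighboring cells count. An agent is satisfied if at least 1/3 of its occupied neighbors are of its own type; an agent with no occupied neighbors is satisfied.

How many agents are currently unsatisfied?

(1,1)X 2/3 satisfied
(1,2)X 3/5 satisfied
(1,3)X 3/4 satisfied
(1,7)X 1/1 satisfied
(2,1)O 1/5 not
(2,2)X 5/8 satisfied
(2,3)O 0/7 not
(2,4)X 4/5 satisfied
(2,5)X 3/3 satisfied
(2,6)X 2/3 satisfied
(3,1)O 3/5 satisfied
(3,2)X 2/7 not
(3,3)X 5/7 satisfied
(3,4)X 4/6 satisfied
(3,7)O 2/3 satisfied
(4,1)O 2/3 satisfied
(4,2)O 2/4 satisfied
(4,4)X 2/3 satisfied
(4,5)O 1/3 satisfied
(4,6)O 3/3 satisfied
(4,7)O 2/2 satisfied
Unsatisfied: (2,1), (2,3), (3,2) — 3 in total.

3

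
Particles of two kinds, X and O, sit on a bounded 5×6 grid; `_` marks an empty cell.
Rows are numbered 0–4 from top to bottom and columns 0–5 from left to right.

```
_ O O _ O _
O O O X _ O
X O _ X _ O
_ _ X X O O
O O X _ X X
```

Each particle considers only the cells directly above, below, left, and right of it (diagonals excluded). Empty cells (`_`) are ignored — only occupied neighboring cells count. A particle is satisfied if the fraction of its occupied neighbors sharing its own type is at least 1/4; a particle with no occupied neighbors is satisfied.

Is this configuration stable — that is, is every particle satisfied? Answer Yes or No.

No

(0,1)O 2/2 ✓
(0,2)O 2/2 ✓
(0,4)O 0/0 ✓
(1,0)O 1/2 ✓
(1,1)O 4/4 ✓
(1,2)O 2/3 ✓
(1,3)X 1/2 ✓
(1,5)O 1/1 ✓
(2,0)X 0/2 ✗
(2,1)O 1/2 ✓
(2,3)X 2/2 ✓
(2,5)O 2/2 ✓
(3,2)X 2/2 ✓
(3,3)X 2/3 ✓
(3,4)O 1/3 ✓
(3,5)O 2/3 ✓
(4,0)O 1/1 ✓
(4,1)O 1/2 ✓
(4,2)X 1/2 ✓
(4,4)X 1/2 ✓
(4,5)X 1/2 ✓
For instance (2,0) has only 0/2 same-type neighbors, below 1/4.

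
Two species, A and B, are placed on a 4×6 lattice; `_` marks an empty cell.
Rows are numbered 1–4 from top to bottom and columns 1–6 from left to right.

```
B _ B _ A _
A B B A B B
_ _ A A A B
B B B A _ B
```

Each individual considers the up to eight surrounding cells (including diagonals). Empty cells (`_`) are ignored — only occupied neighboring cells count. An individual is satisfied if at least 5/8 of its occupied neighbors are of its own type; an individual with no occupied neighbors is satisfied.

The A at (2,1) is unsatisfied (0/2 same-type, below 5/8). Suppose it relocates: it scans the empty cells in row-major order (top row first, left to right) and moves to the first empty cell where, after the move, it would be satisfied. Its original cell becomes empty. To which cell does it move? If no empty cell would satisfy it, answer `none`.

Vacating (2,1). Empty cells in order:
  (1,2): 0/4 same-type → still unsatisfied.
  (1,4): 2/5 same-type → still unsatisfied.
  (1,6): 1/3 same-type → still unsatisfied.
  (3,1): 0/3 same-type → still unsatisfied.
  (3,2): 1/6 same-type → still unsatisfied.
  (4,5): 3/5 same-type → still unsatisfied.

none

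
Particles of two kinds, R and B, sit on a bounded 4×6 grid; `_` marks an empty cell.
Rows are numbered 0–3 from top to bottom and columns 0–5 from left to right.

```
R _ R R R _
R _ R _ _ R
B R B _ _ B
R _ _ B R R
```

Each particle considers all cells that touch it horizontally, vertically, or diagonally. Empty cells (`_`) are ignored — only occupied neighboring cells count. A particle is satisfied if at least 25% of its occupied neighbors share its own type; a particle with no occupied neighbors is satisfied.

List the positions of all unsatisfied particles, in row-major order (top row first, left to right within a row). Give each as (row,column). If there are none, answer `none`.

Row 0: (0,0)R 1/1 satisfied · (0,2)R 2/2 satisfied · (0,3)R 3/3 satisfied · (0,4)R 2/2 satisfied
Row 1: (1,0)R 2/3 satisfied · (1,2)R 3/4 satisfied · (1,5)R 1/2 satisfied
Row 2: (2,0)B 0/3 not · (2,1)R 3/5 satisfied · (2,2)B 1/3 satisfied · (2,5)B 0/3 not
Row 3: (3,0)R 1/2 satisfied · (3,3)B 1/2 satisfied · (3,4)R 1/3 satisfied · (3,5)R 1/2 satisfied

(2,0), (2,5)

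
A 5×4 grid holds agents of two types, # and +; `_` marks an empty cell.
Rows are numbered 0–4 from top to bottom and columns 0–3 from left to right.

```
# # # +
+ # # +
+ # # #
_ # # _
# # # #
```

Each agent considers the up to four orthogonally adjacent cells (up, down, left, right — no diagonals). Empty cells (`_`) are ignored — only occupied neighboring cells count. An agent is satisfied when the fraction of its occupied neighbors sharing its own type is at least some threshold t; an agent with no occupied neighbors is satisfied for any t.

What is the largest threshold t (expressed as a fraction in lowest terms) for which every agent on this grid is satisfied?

1/3

Row 0: (0,0)# 1/2 · (0,1)# 3/3 · (0,2)# 2/3 · (0,3)+ 1/2
Row 1: (1,0)+ 1/3 · (1,1)# 3/4 · (1,2)# 3/4 · (1,3)+ 1/3
Row 2: (2,0)+ 1/2 · (2,1)# 3/4 · (2,2)# 4/4 · (2,3)# 1/2
Row 3: (3,1)# 3/3 · (3,2)# 3/3
Row 4: (4,0)# 1/1 · (4,1)# 3/3 · (4,2)# 3/3 · (4,3)# 1/1
The smallest same-type fraction is 1/3 at (1,0), which reduces to 1/3. Any threshold above that leaves this agent unsatisfied.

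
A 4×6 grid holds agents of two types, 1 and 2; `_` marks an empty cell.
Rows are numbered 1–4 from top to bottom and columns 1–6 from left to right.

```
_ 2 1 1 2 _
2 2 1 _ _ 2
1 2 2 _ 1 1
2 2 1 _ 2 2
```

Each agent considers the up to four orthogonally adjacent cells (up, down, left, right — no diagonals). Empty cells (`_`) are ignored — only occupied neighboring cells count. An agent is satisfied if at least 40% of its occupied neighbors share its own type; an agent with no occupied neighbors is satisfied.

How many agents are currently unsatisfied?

Row 1: (1,2)2 1/2 ✓ · (1,3)1 2/3 ✓ · (1,4)1 1/2 ✓ · (1,5)2 0/1 ✗
Row 2: (2,1)2 1/2 ✓ · (2,2)2 3/4 ✓ · (2,3)1 1/3 ✗ · (2,6)2 0/1 ✗
Row 3: (3,1)1 0/3 ✗ · (3,2)2 3/4 ✓ · (3,3)2 1/3 ✗ · (3,5)1 1/2 ✓ · (3,6)1 1/3 ✗
Row 4: (4,1)2 1/2 ✓ · (4,2)2 2/3 ✓ · (4,3)1 0/2 ✗ · (4,5)2 1/2 ✓ · (4,6)2 1/2 ✓
Unsatisfied: (1,5), (2,3), (2,6), (3,1), (3,3), (3,6), (4,3) — 7 in total.

7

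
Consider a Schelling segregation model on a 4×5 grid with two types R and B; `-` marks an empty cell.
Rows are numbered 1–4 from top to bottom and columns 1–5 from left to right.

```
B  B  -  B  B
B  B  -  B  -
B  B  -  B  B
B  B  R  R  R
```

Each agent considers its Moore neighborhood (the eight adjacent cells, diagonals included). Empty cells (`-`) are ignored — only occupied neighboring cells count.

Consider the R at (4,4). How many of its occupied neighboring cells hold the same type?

2

Occupied neighbors of (4,4): (3,4)=B, (3,5)=B, (4,3)=R, (4,5)=R.
Same type (R): 2 of 4.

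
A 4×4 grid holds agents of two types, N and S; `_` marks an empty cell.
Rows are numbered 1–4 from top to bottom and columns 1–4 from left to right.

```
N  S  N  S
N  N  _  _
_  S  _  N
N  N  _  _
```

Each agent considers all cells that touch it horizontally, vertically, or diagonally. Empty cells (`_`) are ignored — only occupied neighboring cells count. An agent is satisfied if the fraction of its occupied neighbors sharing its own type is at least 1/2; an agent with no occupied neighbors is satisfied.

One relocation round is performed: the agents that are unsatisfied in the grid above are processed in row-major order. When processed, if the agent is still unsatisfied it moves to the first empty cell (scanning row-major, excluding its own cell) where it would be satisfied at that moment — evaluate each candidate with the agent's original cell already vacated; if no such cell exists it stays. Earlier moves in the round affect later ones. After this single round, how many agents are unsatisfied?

Initially unsatisfied (in order): (1,2), (1,3), (1,4), (3,2).
  (1,2): no empty cell satisfies it; stays.
  (1,3) → (2,4).
  (1,4): no empty cell satisfies it; stays.
  (3,2) → (1,3).
Resulting grid:
N S S S
N N _ N
_ _ _ N
N N _ _
Unsatisfied now: (1,2), (2,4).

2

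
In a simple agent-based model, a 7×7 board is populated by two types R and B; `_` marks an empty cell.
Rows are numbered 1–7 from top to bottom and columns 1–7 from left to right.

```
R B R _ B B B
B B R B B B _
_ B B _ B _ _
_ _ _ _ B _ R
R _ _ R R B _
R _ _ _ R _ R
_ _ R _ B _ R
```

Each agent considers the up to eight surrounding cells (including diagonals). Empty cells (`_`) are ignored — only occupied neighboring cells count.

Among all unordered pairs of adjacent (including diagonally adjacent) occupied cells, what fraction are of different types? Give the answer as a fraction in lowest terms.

Scan each occupied cell's neighbors to the right and below (and the two forward diagonals) so each pair is counted once.
From row 1: 7 unlike of 18 pairs (running 7/18).
From row 2: 4 unlike of 14 pairs (running 11/32).
From row 3: 0 unlike of 2 pairs (running 11/34).
From row 4: 3 unlike of 4 pairs (running 14/38).
From row 5: 3 unlike of 7 pairs (running 17/45).
From row 6: 1 unlike of 2 pairs (running 18/47).
Total adjacent occupied pairs: 47; unlike-type pairs: 18.
18/47 is already in lowest terms.

18/47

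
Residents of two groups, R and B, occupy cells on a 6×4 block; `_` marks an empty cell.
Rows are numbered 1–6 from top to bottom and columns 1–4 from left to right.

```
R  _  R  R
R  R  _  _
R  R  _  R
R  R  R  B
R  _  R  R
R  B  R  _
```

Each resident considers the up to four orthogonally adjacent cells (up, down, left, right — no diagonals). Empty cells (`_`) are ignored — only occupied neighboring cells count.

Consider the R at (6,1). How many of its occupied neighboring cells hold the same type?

Occupied neighbors of (6,1): (5,1)=R, (6,2)=B.
Same type (R): 1 of 2.

1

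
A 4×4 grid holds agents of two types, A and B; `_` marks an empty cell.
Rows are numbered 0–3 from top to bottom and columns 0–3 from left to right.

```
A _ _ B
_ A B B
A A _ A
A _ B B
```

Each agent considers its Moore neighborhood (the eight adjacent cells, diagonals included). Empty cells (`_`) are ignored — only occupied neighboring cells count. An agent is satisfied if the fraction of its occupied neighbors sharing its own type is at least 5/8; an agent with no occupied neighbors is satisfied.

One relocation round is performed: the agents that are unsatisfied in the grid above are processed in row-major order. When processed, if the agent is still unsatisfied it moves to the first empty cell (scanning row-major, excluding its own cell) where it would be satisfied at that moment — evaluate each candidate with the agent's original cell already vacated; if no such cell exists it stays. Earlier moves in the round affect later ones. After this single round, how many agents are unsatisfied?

Initially unsatisfied (in order): (1,2), (2,1), (2,3), (3,2), (3,3).
  (1,2) → (0,2).
  (2,1): now satisfied by earlier moves; stays.
  (2,3) → (0,1).
  (3,2) → (2,3).
  (3,3): now satisfied by earlier moves; stays.
Resulting grid:
A A B B
_ A _ B
A A _ B
A _ _ B
Unsatisfied now: (0,2).

1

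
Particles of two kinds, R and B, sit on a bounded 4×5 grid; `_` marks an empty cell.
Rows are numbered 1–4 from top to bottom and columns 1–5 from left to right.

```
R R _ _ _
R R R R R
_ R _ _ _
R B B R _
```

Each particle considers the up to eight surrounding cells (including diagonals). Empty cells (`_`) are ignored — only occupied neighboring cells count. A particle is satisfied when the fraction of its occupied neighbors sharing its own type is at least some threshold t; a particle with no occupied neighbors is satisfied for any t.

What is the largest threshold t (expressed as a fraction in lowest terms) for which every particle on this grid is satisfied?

0/1

(1,1)R 3/3
(1,2)R 4/4
(2,1)R 4/4
(2,2)R 5/5
(2,3)R 4/4
(2,4)R 2/2
(2,5)R 1/1
(3,2)R 4/6
(4,1)R 1/2
(4,2)B 1/3
(4,3)B 1/3
(4,4)R 0/1
The smallest same-type fraction is 0/1 at (4,4), which reduces to 0/1. Any threshold above that leaves this particle unsatisfied.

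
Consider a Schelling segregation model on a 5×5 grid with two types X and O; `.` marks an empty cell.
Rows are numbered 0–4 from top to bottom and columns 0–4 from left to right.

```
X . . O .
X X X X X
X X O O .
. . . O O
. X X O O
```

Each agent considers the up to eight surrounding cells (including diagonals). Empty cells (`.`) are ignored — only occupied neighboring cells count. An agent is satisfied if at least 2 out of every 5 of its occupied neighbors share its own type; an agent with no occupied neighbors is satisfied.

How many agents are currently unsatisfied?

Row 0: (0,0)X 2/2 ✓ · (0,3)O 0/3 ✗
Row 1: (1,0)X 4/4 ✓ · (1,1)X 5/6 ✓ · (1,2)X 3/6 ✓ · (1,3)X 2/5 ✓ · (1,4)X 1/3 ✗
Row 2: (2,0)X 3/3 ✓ · (2,1)X 4/5 ✓ · (2,2)O 2/6 ✗ · (2,3)O 3/6 ✓
Row 3: (3,3)O 5/6 ✓ · (3,4)O 4/4 ✓
Row 4: (4,1)X 1/1 ✓ · (4,2)X 1/3 ✗ · (4,3)O 3/4 ✓ · (4,4)O 3/3 ✓
Unsatisfied: (0,3), (1,4), (2,2), (4,2) — 4 in total.

4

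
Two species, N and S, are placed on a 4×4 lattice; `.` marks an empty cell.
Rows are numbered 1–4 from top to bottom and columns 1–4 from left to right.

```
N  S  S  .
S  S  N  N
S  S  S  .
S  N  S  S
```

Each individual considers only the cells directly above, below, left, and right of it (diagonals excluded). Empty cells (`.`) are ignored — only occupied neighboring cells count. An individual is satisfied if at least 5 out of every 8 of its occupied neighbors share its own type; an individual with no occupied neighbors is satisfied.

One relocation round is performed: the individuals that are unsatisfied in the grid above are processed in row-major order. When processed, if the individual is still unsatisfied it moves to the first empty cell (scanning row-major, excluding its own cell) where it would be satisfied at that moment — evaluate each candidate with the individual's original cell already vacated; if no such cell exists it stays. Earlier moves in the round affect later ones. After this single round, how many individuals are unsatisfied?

Initially unsatisfied (in order): (1,1), (1,3), (2,3), (4,1), (4,2).
  (1,1): no empty cell satisfies it; stays.
  (1,3) → (3,4).
  (2,3) → (1,4).
  (4,1) → (2,3).
  (4,2): no empty cell satisfies it; stays.
Resulting grid:
N S . N
S S S N
S S S S
. N S S
Unsatisfied now: (1,1), (1,2), (2,4), (4,2).

4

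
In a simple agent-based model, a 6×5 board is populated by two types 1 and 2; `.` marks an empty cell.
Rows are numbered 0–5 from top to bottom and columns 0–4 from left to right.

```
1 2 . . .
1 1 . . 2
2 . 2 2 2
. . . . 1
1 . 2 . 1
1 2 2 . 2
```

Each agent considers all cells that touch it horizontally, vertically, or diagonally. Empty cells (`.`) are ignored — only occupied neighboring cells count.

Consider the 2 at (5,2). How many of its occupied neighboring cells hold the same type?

Occupied neighbors of (5,2): (4,2)=2, (5,1)=2.
Same type (2): 2 of 2.

2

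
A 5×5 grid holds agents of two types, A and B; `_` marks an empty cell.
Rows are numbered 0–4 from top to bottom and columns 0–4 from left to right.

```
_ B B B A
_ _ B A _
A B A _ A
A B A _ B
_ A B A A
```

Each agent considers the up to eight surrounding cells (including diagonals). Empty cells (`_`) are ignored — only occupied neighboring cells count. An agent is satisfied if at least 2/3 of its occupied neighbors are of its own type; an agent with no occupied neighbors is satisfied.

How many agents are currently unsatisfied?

(0,1)B 2/2 satisfied
(0,2)B 3/4 satisfied
(0,3)B 2/4 not
(0,4)A 1/2 not
(1,2)B 4/6 satisfied
(1,3)A 3/6 not
(2,0)A 1/3 not
(2,1)B 2/6 not
(2,2)A 2/5 not
(2,4)A 1/2 not
(3,0)A 2/4 not
(3,1)B 2/7 not
(3,2)A 3/6 not
(3,4)B 0/3 not
(4,1)A 2/4 not
(4,2)B 1/4 not
(4,3)A 2/4 not
(4,4)A 1/2 not
Unsatisfied: (0,3), (0,4), (1,3), (2,0), (2,1), (2,2), (2,4), (3,0), (3,1), (3,2), (3,4), (4,1), (4,2), (4,3), (4,4) — 15 in total.

15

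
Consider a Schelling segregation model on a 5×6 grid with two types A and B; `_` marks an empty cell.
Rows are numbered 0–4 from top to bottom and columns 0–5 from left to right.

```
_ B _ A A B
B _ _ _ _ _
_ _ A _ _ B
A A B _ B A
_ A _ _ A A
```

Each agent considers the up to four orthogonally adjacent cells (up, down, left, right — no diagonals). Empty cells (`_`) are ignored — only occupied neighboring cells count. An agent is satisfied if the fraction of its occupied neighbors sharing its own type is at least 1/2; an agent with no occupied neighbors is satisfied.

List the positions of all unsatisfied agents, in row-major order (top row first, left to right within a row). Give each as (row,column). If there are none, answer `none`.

(0,5), (2,2), (2,5), (3,2), (3,4), (3,5)

(0,1)B 0/0 satisfied
(0,3)A 1/1 satisfied
(0,4)A 1/2 satisfied
(0,5)B 0/1 not
(1,0)B 0/0 satisfied
(2,2)A 0/1 not
(2,5)B 0/1 not
(3,0)A 1/1 satisfied
(3,1)A 2/3 satisfied
(3,2)B 0/2 not
(3,4)B 0/2 not
(3,5)A 1/3 not
(4,1)A 1/1 satisfied
(4,4)A 1/2 satisfied
(4,5)A 2/2 satisfied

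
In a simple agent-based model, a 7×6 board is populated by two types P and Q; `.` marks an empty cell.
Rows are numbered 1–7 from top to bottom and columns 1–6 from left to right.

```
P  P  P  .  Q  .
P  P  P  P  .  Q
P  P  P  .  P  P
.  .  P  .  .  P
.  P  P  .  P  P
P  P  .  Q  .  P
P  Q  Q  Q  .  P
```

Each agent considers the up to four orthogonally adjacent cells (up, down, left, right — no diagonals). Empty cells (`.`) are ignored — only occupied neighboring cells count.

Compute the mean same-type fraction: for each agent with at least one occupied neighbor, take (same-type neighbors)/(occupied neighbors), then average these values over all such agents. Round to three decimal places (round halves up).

0.899

Row 1: (1,1)P 2/2 · (1,2)P 3/3 · (1,3)P 2/2 · (1,5)Q — no occupied neighbors
Row 2: (2,1)P 3/3 · (2,2)P 4/4 · (2,3)P 4/4 · (2,4)P 1/1 · (2,6)Q 0/1
Row 3: (3,1)P 2/2 · (3,2)P 3/3 · (3,3)P 3/3 · (3,5)P 1/1 · (3,6)P 2/3
Row 4: (4,3)P 2/2 · (4,6)P 2/2
Row 5: (5,2)P 2/2 · (5,3)P 2/2 · (5,5)P 1/1 · (5,6)P 3/3
Row 6: (6,1)P 2/2 · (6,2)P 2/3 · (6,4)Q 1/1 · (6,6)P 2/2
Row 7: (7,1)P 1/2 · (7,2)Q 1/3 · (7,3)Q 2/2 · (7,4)Q 2/2 · (7,6)P 1/1
Sum over 28 agents: 2/2 + 3/3 + 2/2 + 3/3 + 4/4 + 4/4 + 1/1 + 0/1 + 2/2 + 3/3 + 3/3 + 1/1 + 2/3 + 2/2 + 2/2 + 2/2 + 2/2 + 1/1 + 3/3 + 2/2 + 2/3 + 1/1 + 2/2 + 1/2 + 1/3 + 2/2 + 2/2 + 1/1 = 151/6; mean = 151/6 ÷ 28 = 151/168 = 0.898809… → 0.899.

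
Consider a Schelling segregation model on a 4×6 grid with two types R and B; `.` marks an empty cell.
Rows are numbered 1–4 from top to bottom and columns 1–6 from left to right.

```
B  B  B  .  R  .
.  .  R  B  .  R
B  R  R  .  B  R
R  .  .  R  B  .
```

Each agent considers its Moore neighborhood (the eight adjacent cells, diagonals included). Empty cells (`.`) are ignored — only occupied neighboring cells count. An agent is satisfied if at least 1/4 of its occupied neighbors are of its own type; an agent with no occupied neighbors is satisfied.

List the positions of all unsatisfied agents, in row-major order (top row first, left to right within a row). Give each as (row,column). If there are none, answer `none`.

Row 1: (1,1)B 1/1 satisfied · (1,2)B 2/3 satisfied · (1,3)B 2/3 satisfied · (1,5)R 1/2 satisfied
Row 2: (2,3)R 2/5 satisfied · (2,4)B 2/5 satisfied · (2,6)R 2/3 satisfied
Row 3: (3,1)B 0/2 not · (3,2)R 3/4 satisfied · (3,3)R 3/4 satisfied · (3,5)B 2/5 satisfied · (3,6)R 1/3 satisfied
Row 4: (4,1)R 1/2 satisfied · (4,4)R 1/3 satisfied · (4,5)B 1/3 satisfied

(3,1)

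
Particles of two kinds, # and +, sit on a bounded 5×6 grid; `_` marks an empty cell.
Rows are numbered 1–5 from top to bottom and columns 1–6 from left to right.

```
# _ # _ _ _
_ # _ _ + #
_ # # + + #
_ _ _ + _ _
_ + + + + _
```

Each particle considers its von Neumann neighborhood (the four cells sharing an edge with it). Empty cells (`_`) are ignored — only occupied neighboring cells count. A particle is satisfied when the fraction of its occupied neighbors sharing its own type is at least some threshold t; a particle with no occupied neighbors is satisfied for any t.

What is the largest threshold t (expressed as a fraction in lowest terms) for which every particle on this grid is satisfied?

1/2

(1,1)# — no occupied neighbors
(1,3)# — no occupied neighbors
(2,2)# 1/1
(2,5)+ 1/2
(2,6)# 1/2
(3,2)# 2/2
(3,3)# 1/2
(3,4)+ 2/3
(3,5)+ 2/3
(3,6)# 1/2
(4,4)+ 2/2
(5,2)+ 1/1
(5,3)+ 2/2
(5,4)+ 3/3
(5,5)+ 1/1
The smallest same-type fraction is 1/2 at (2,5), which reduces to 1/2. Any threshold above that leaves this particle unsatisfied.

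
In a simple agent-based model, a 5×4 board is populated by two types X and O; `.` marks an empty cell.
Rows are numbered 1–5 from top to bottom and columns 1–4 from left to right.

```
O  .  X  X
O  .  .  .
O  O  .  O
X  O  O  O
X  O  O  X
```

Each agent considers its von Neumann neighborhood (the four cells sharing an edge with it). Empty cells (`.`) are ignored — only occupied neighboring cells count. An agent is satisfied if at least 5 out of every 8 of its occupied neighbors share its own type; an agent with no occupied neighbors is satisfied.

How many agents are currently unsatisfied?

3

(1,1)O 1/1 ✓
(1,3)X 1/1 ✓
(1,4)X 1/1 ✓
(2,1)O 2/2 ✓
(3,1)O 2/3 ✓
(3,2)O 2/2 ✓
(3,4)O 1/1 ✓
(4,1)X 1/3 ✗
(4,2)O 3/4 ✓
(4,3)O 3/3 ✓
(4,4)O 2/3 ✓
(5,1)X 1/2 ✗
(5,2)O 2/3 ✓
(5,3)O 2/3 ✓
(5,4)X 0/2 ✗
Unsatisfied: (4,1), (5,1), (5,4) — 3 in total.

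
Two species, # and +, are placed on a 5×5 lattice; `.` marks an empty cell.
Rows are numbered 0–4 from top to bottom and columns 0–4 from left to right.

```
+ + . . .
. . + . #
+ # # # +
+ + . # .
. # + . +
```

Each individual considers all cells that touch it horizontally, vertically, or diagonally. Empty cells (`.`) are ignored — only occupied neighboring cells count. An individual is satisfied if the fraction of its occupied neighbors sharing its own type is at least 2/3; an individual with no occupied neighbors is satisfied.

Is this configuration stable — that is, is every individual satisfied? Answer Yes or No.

(0,0)+ 1/1 ✓
(0,1)+ 2/2 ✓
(1,2)+ 1/4 ✗
(1,4)# 1/2 ✗
(2,0)+ 2/3 ✓
(2,1)# 1/5 ✗
(2,2)# 3/5 ✗
(2,3)# 3/5 ✗
(2,4)+ 0/3 ✗
(3,0)+ 2/4 ✗
(3,1)+ 3/6 ✗
(3,3)# 2/5 ✗
(4,1)# 0/3 ✗
(4,2)+ 1/3 ✗
(4,4)+ 0/1 ✗
For instance (1,2) has only 1/4 same-type neighbors, below 2/3.

No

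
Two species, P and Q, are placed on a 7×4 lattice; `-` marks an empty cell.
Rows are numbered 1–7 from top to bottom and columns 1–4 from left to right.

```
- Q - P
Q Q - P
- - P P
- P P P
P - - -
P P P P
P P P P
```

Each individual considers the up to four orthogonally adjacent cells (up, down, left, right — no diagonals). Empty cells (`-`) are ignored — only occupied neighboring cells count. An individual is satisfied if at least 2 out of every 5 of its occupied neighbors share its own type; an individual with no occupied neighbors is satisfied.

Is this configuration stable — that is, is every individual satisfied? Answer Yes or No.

(1,2)Q 1/1 ok
(1,4)P 1/1 ok
(2,1)Q 1/1 ok
(2,2)Q 2/2 ok
(2,4)P 2/2 ok
(3,3)P 2/2 ok
(3,4)P 3/3 ok
(4,2)P 1/1 ok
(4,3)P 3/3 ok
(4,4)P 2/2 ok
(5,1)P 1/1 ok
(6,1)P 3/3 ok
(6,2)P 3/3 ok
(6,3)P 3/3 ok
(6,4)P 2/2 ok
(7,1)P 2/2 ok
(7,2)P 3/3 ok
(7,3)P 3/3 ok
(7,4)P 2/2 ok
All meet the threshold, so the configuration is stable.

Yes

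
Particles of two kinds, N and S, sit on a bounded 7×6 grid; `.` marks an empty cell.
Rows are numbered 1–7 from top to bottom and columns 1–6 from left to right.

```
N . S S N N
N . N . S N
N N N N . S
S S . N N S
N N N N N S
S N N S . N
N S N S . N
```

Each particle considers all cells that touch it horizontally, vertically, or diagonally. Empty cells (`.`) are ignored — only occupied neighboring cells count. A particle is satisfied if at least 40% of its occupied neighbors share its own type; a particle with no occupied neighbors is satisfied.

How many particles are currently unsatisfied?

(1,1)N 1/1 satisfied
(1,3)S 1/2 satisfied
(1,4)S 2/4 satisfied
(1,5)N 2/4 satisfied
(1,6)N 2/3 satisfied
(2,1)N 3/3 satisfied
(2,3)N 3/5 satisfied
(2,5)S 2/6 not
(2,6)N 2/4 satisfied
(3,1)N 2/4 satisfied
(3,2)N 4/6 satisfied
(3,3)N 4/5 satisfied
(3,4)N 4/5 satisfied
(3,6)S 2/4 satisfied
(4,1)S 1/5 not
(4,2)S 1/7 not
(4,4)N 6/6 satisfied
(4,5)N 4/7 satisfied
(4,6)S 2/4 satisfied
(5,1)N 2/5 satisfied
(5,2)N 4/7 satisfied
(5,3)N 5/7 satisfied
(5,4)N 5/6 satisfied
(5,5)N 4/7 satisfied
(5,6)S 1/4 not
(6,1)S 1/5 not
(6,2)N 6/8 satisfied
(6,3)N 5/8 satisfied
(6,4)S 1/6 not
(6,6)N 2/3 satisfied
(7,1)N 1/3 not
(7,2)S 1/5 not
(7,3)N 2/5 satisfied
(7,4)S 1/3 not
(7,6)N 1/1 satisfied
Unsatisfied: (2,5), (4,1), (4,2), (5,6), (6,1), (6,4), (7,1), (7,2), (7,4) — 9 in total.

9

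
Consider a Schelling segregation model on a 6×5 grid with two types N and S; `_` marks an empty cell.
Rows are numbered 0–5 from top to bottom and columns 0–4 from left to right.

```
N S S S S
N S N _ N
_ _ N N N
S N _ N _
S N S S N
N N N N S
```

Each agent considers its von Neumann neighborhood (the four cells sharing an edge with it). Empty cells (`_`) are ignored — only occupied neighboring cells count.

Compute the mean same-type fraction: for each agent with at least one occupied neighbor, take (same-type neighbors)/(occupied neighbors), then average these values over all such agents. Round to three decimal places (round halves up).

0.537

(0,0)N 1/2
(0,1)S 2/3
(0,2)S 2/3
(0,3)S 2/2
(0,4)S 1/2
(1,0)N 1/2
(1,1)S 1/3
(1,2)N 1/3
(1,4)N 1/2
(2,2)N 2/2
(2,3)N 3/3
(2,4)N 2/2
(3,0)S 1/2
(3,1)N 1/2
(3,3)N 1/2
(4,0)S 1/3
(4,1)N 2/4
(4,2)S 1/3
(4,3)S 1/4
(4,4)N 0/2
(5,0)N 1/2
(5,1)N 3/3
(5,2)N 2/3
(5,3)N 1/3
(5,4)S 0/2
Sum over 25 agents: 1/2 + 2/3 + 2/3 + 2/2 + 1/2 + 1/2 + 1/3 + 1/3 + 1/2 + 2/2 + 3/3 + 2/2 + 1/2 + 1/2 + 1/2 + 1/3 + 2/4 + 1/3 + 1/4 + 0/2 + 1/2 + 3/3 + 2/3 + 1/3 + 0/2 = 161/12; mean = 161/12 ÷ 25 = 161/300 = 0.536666… → 0.537.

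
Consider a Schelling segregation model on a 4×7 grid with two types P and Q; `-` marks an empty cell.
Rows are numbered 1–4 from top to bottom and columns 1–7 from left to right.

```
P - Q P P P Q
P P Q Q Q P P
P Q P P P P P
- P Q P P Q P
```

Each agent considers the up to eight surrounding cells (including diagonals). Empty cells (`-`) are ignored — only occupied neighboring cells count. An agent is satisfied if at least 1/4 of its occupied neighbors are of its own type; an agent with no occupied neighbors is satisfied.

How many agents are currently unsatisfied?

5

(1,1)P 2/2 ok
(1,3)Q 2/4 ok
(1,4)P 1/5 unhappy
(1,5)P 3/5 ok
(1,6)P 3/5 ok
(1,7)Q 0/3 unhappy
(2,1)P 3/4 ok
(2,2)P 4/7 ok
(2,3)Q 3/7 ok
(2,4)Q 3/8 ok
(2,5)Q 1/8 unhappy
(2,6)P 6/8 ok
(2,7)P 4/5 ok
(3,1)P 3/4 ok
(3,2)Q 2/7 ok
(3,3)P 4/8 ok
(3,4)P 4/8 ok
(3,5)P 5/8 ok
(3,6)P 6/8 ok
(3,7)P 4/5 ok
(4,2)P 2/4 ok
(4,3)Q 1/5 unhappy
(4,4)P 4/5 ok
(4,5)P 4/5 ok
(4,6)Q 0/5 unhappy
(4,7)P 2/3 ok
Unsatisfied: (1,4), (1,7), (2,5), (4,3), (4,6) — 5 in total.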